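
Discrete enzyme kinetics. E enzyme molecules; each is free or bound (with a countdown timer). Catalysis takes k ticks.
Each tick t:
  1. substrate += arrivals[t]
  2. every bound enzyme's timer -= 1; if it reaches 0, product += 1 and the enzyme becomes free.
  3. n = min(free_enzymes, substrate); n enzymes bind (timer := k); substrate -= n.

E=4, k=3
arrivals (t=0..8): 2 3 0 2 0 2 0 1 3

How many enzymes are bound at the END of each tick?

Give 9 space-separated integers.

Answer: 2 4 4 4 3 4 3 3 4

Derivation:
t=0: arr=2 -> substrate=0 bound=2 product=0
t=1: arr=3 -> substrate=1 bound=4 product=0
t=2: arr=0 -> substrate=1 bound=4 product=0
t=3: arr=2 -> substrate=1 bound=4 product=2
t=4: arr=0 -> substrate=0 bound=3 product=4
t=5: arr=2 -> substrate=1 bound=4 product=4
t=6: arr=0 -> substrate=0 bound=3 product=6
t=7: arr=1 -> substrate=0 bound=3 product=7
t=8: arr=3 -> substrate=1 bound=4 product=8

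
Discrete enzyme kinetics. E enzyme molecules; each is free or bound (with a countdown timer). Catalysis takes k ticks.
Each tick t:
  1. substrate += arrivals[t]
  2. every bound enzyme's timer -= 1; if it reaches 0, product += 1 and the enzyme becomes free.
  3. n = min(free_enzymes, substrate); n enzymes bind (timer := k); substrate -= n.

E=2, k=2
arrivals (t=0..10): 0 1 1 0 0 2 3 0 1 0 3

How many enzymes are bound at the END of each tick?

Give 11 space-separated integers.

Answer: 0 1 2 1 0 2 2 2 2 2 2

Derivation:
t=0: arr=0 -> substrate=0 bound=0 product=0
t=1: arr=1 -> substrate=0 bound=1 product=0
t=2: arr=1 -> substrate=0 bound=2 product=0
t=3: arr=0 -> substrate=0 bound=1 product=1
t=4: arr=0 -> substrate=0 bound=0 product=2
t=5: arr=2 -> substrate=0 bound=2 product=2
t=6: arr=3 -> substrate=3 bound=2 product=2
t=7: arr=0 -> substrate=1 bound=2 product=4
t=8: arr=1 -> substrate=2 bound=2 product=4
t=9: arr=0 -> substrate=0 bound=2 product=6
t=10: arr=3 -> substrate=3 bound=2 product=6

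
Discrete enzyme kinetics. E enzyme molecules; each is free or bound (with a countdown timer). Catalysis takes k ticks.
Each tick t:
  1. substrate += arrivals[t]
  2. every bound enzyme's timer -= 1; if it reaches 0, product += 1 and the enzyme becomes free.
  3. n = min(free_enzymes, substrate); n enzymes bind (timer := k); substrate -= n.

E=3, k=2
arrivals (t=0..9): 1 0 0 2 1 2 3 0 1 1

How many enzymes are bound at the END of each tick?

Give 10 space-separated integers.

Answer: 1 1 0 2 3 3 3 3 3 2

Derivation:
t=0: arr=1 -> substrate=0 bound=1 product=0
t=1: arr=0 -> substrate=0 bound=1 product=0
t=2: arr=0 -> substrate=0 bound=0 product=1
t=3: arr=2 -> substrate=0 bound=2 product=1
t=4: arr=1 -> substrate=0 bound=3 product=1
t=5: arr=2 -> substrate=0 bound=3 product=3
t=6: arr=3 -> substrate=2 bound=3 product=4
t=7: arr=0 -> substrate=0 bound=3 product=6
t=8: arr=1 -> substrate=0 bound=3 product=7
t=9: arr=1 -> substrate=0 bound=2 product=9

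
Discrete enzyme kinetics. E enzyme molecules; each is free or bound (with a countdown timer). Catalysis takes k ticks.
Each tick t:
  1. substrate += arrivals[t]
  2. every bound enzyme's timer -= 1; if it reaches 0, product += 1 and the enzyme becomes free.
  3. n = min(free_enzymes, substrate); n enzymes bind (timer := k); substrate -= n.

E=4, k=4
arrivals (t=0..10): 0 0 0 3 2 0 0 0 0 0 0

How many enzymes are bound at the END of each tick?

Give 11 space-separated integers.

Answer: 0 0 0 3 4 4 4 2 1 1 1

Derivation:
t=0: arr=0 -> substrate=0 bound=0 product=0
t=1: arr=0 -> substrate=0 bound=0 product=0
t=2: arr=0 -> substrate=0 bound=0 product=0
t=3: arr=3 -> substrate=0 bound=3 product=0
t=4: arr=2 -> substrate=1 bound=4 product=0
t=5: arr=0 -> substrate=1 bound=4 product=0
t=6: arr=0 -> substrate=1 bound=4 product=0
t=7: arr=0 -> substrate=0 bound=2 product=3
t=8: arr=0 -> substrate=0 bound=1 product=4
t=9: arr=0 -> substrate=0 bound=1 product=4
t=10: arr=0 -> substrate=0 bound=1 product=4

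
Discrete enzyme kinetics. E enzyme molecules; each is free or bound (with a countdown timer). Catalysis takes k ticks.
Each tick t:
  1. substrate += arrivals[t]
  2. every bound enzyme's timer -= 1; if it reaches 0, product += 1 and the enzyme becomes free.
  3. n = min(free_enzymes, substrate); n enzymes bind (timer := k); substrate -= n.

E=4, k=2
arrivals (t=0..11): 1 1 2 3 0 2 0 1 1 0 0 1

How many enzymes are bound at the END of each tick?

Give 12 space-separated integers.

Answer: 1 2 3 4 3 3 2 1 2 1 0 1

Derivation:
t=0: arr=1 -> substrate=0 bound=1 product=0
t=1: arr=1 -> substrate=0 bound=2 product=0
t=2: arr=2 -> substrate=0 bound=3 product=1
t=3: arr=3 -> substrate=1 bound=4 product=2
t=4: arr=0 -> substrate=0 bound=3 product=4
t=5: arr=2 -> substrate=0 bound=3 product=6
t=6: arr=0 -> substrate=0 bound=2 product=7
t=7: arr=1 -> substrate=0 bound=1 product=9
t=8: arr=1 -> substrate=0 bound=2 product=9
t=9: arr=0 -> substrate=0 bound=1 product=10
t=10: arr=0 -> substrate=0 bound=0 product=11
t=11: arr=1 -> substrate=0 bound=1 product=11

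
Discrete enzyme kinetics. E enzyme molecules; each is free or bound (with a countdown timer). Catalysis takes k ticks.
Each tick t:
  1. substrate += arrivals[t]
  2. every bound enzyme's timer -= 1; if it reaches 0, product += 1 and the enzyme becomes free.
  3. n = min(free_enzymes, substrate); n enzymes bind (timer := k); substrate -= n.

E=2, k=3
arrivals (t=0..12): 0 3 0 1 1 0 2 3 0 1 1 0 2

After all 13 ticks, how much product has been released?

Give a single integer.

Answer: 6

Derivation:
t=0: arr=0 -> substrate=0 bound=0 product=0
t=1: arr=3 -> substrate=1 bound=2 product=0
t=2: arr=0 -> substrate=1 bound=2 product=0
t=3: arr=1 -> substrate=2 bound=2 product=0
t=4: arr=1 -> substrate=1 bound=2 product=2
t=5: arr=0 -> substrate=1 bound=2 product=2
t=6: arr=2 -> substrate=3 bound=2 product=2
t=7: arr=3 -> substrate=4 bound=2 product=4
t=8: arr=0 -> substrate=4 bound=2 product=4
t=9: arr=1 -> substrate=5 bound=2 product=4
t=10: arr=1 -> substrate=4 bound=2 product=6
t=11: arr=0 -> substrate=4 bound=2 product=6
t=12: arr=2 -> substrate=6 bound=2 product=6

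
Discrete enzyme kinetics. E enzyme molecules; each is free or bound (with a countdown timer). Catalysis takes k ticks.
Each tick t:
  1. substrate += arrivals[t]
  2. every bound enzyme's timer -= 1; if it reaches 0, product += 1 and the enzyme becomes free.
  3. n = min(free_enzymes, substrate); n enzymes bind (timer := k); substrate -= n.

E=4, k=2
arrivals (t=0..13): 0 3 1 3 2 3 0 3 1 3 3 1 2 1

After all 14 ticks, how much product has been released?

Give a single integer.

t=0: arr=0 -> substrate=0 bound=0 product=0
t=1: arr=3 -> substrate=0 bound=3 product=0
t=2: arr=1 -> substrate=0 bound=4 product=0
t=3: arr=3 -> substrate=0 bound=4 product=3
t=4: arr=2 -> substrate=1 bound=4 product=4
t=5: arr=3 -> substrate=1 bound=4 product=7
t=6: arr=0 -> substrate=0 bound=4 product=8
t=7: arr=3 -> substrate=0 bound=4 product=11
t=8: arr=1 -> substrate=0 bound=4 product=12
t=9: arr=3 -> substrate=0 bound=4 product=15
t=10: arr=3 -> substrate=2 bound=4 product=16
t=11: arr=1 -> substrate=0 bound=4 product=19
t=12: arr=2 -> substrate=1 bound=4 product=20
t=13: arr=1 -> substrate=0 bound=3 product=23

Answer: 23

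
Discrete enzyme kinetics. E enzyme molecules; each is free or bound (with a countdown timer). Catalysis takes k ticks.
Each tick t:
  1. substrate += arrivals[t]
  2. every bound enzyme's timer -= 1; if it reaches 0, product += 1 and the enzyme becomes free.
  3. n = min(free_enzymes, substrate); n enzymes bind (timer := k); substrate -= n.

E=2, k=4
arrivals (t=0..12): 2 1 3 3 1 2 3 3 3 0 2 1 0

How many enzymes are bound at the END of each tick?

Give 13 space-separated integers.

Answer: 2 2 2 2 2 2 2 2 2 2 2 2 2

Derivation:
t=0: arr=2 -> substrate=0 bound=2 product=0
t=1: arr=1 -> substrate=1 bound=2 product=0
t=2: arr=3 -> substrate=4 bound=2 product=0
t=3: arr=3 -> substrate=7 bound=2 product=0
t=4: arr=1 -> substrate=6 bound=2 product=2
t=5: arr=2 -> substrate=8 bound=2 product=2
t=6: arr=3 -> substrate=11 bound=2 product=2
t=7: arr=3 -> substrate=14 bound=2 product=2
t=8: arr=3 -> substrate=15 bound=2 product=4
t=9: arr=0 -> substrate=15 bound=2 product=4
t=10: arr=2 -> substrate=17 bound=2 product=4
t=11: arr=1 -> substrate=18 bound=2 product=4
t=12: arr=0 -> substrate=16 bound=2 product=6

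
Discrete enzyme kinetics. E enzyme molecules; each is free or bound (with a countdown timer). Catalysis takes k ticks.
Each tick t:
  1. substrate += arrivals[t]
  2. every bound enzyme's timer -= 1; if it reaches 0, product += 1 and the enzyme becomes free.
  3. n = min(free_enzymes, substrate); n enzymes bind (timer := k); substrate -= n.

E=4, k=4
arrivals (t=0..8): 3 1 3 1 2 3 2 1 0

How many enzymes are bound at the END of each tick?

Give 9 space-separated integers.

t=0: arr=3 -> substrate=0 bound=3 product=0
t=1: arr=1 -> substrate=0 bound=4 product=0
t=2: arr=3 -> substrate=3 bound=4 product=0
t=3: arr=1 -> substrate=4 bound=4 product=0
t=4: arr=2 -> substrate=3 bound=4 product=3
t=5: arr=3 -> substrate=5 bound=4 product=4
t=6: arr=2 -> substrate=7 bound=4 product=4
t=7: arr=1 -> substrate=8 bound=4 product=4
t=8: arr=0 -> substrate=5 bound=4 product=7

Answer: 3 4 4 4 4 4 4 4 4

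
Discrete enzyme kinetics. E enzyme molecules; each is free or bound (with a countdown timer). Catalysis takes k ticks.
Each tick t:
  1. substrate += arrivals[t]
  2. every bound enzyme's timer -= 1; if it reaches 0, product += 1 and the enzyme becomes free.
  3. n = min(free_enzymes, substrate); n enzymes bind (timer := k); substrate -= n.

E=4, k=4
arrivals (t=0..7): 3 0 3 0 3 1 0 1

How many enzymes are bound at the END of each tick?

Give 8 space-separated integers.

t=0: arr=3 -> substrate=0 bound=3 product=0
t=1: arr=0 -> substrate=0 bound=3 product=0
t=2: arr=3 -> substrate=2 bound=4 product=0
t=3: arr=0 -> substrate=2 bound=4 product=0
t=4: arr=3 -> substrate=2 bound=4 product=3
t=5: arr=1 -> substrate=3 bound=4 product=3
t=6: arr=0 -> substrate=2 bound=4 product=4
t=7: arr=1 -> substrate=3 bound=4 product=4

Answer: 3 3 4 4 4 4 4 4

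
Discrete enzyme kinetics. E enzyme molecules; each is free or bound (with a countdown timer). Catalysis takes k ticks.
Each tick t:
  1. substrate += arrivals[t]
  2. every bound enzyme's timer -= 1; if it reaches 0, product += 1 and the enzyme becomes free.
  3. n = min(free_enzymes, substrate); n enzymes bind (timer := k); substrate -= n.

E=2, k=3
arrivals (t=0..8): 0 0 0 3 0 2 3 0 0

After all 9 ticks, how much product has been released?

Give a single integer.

t=0: arr=0 -> substrate=0 bound=0 product=0
t=1: arr=0 -> substrate=0 bound=0 product=0
t=2: arr=0 -> substrate=0 bound=0 product=0
t=3: arr=3 -> substrate=1 bound=2 product=0
t=4: arr=0 -> substrate=1 bound=2 product=0
t=5: arr=2 -> substrate=3 bound=2 product=0
t=6: arr=3 -> substrate=4 bound=2 product=2
t=7: arr=0 -> substrate=4 bound=2 product=2
t=8: arr=0 -> substrate=4 bound=2 product=2

Answer: 2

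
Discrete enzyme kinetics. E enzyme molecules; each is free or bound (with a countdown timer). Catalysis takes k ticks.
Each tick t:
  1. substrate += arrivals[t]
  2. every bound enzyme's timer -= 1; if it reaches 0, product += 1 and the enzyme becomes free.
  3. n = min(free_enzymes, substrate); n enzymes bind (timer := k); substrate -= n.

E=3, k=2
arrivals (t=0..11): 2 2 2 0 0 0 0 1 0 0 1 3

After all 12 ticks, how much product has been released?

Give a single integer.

t=0: arr=2 -> substrate=0 bound=2 product=0
t=1: arr=2 -> substrate=1 bound=3 product=0
t=2: arr=2 -> substrate=1 bound=3 product=2
t=3: arr=0 -> substrate=0 bound=3 product=3
t=4: arr=0 -> substrate=0 bound=1 product=5
t=5: arr=0 -> substrate=0 bound=0 product=6
t=6: arr=0 -> substrate=0 bound=0 product=6
t=7: arr=1 -> substrate=0 bound=1 product=6
t=8: arr=0 -> substrate=0 bound=1 product=6
t=9: arr=0 -> substrate=0 bound=0 product=7
t=10: arr=1 -> substrate=0 bound=1 product=7
t=11: arr=3 -> substrate=1 bound=3 product=7

Answer: 7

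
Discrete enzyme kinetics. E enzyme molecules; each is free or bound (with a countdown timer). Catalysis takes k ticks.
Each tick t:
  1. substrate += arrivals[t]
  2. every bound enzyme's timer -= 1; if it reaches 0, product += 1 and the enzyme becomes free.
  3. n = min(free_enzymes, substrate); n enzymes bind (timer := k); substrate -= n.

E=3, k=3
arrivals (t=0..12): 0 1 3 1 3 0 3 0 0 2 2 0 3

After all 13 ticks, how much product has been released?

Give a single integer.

t=0: arr=0 -> substrate=0 bound=0 product=0
t=1: arr=1 -> substrate=0 bound=1 product=0
t=2: arr=3 -> substrate=1 bound=3 product=0
t=3: arr=1 -> substrate=2 bound=3 product=0
t=4: arr=3 -> substrate=4 bound=3 product=1
t=5: arr=0 -> substrate=2 bound=3 product=3
t=6: arr=3 -> substrate=5 bound=3 product=3
t=7: arr=0 -> substrate=4 bound=3 product=4
t=8: arr=0 -> substrate=2 bound=3 product=6
t=9: arr=2 -> substrate=4 bound=3 product=6
t=10: arr=2 -> substrate=5 bound=3 product=7
t=11: arr=0 -> substrate=3 bound=3 product=9
t=12: arr=3 -> substrate=6 bound=3 product=9

Answer: 9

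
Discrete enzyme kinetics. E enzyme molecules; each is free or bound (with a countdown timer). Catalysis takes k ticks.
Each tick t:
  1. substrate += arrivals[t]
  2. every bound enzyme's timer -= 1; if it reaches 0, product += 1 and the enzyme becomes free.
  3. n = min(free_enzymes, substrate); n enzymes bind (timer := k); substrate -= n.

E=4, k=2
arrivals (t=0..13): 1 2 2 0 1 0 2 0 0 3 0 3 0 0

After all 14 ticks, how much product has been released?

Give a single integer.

Answer: 14

Derivation:
t=0: arr=1 -> substrate=0 bound=1 product=0
t=1: arr=2 -> substrate=0 bound=3 product=0
t=2: arr=2 -> substrate=0 bound=4 product=1
t=3: arr=0 -> substrate=0 bound=2 product=3
t=4: arr=1 -> substrate=0 bound=1 product=5
t=5: arr=0 -> substrate=0 bound=1 product=5
t=6: arr=2 -> substrate=0 bound=2 product=6
t=7: arr=0 -> substrate=0 bound=2 product=6
t=8: arr=0 -> substrate=0 bound=0 product=8
t=9: arr=3 -> substrate=0 bound=3 product=8
t=10: arr=0 -> substrate=0 bound=3 product=8
t=11: arr=3 -> substrate=0 bound=3 product=11
t=12: arr=0 -> substrate=0 bound=3 product=11
t=13: arr=0 -> substrate=0 bound=0 product=14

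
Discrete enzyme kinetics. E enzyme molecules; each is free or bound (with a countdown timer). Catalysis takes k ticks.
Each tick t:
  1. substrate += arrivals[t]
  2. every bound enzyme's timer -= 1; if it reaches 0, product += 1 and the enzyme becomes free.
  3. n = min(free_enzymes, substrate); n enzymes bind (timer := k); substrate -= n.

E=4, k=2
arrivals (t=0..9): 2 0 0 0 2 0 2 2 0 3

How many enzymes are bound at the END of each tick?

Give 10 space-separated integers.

Answer: 2 2 0 0 2 2 2 4 2 3

Derivation:
t=0: arr=2 -> substrate=0 bound=2 product=0
t=1: arr=0 -> substrate=0 bound=2 product=0
t=2: arr=0 -> substrate=0 bound=0 product=2
t=3: arr=0 -> substrate=0 bound=0 product=2
t=4: arr=2 -> substrate=0 bound=2 product=2
t=5: arr=0 -> substrate=0 bound=2 product=2
t=6: arr=2 -> substrate=0 bound=2 product=4
t=7: arr=2 -> substrate=0 bound=4 product=4
t=8: arr=0 -> substrate=0 bound=2 product=6
t=9: arr=3 -> substrate=0 bound=3 product=8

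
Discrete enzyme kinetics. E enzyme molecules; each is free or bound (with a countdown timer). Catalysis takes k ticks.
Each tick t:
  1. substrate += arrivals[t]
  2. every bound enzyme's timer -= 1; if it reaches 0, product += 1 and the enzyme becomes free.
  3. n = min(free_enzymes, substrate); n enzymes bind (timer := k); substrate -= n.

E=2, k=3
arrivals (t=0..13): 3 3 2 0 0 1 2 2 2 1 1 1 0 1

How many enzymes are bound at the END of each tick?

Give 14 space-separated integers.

t=0: arr=3 -> substrate=1 bound=2 product=0
t=1: arr=3 -> substrate=4 bound=2 product=0
t=2: arr=2 -> substrate=6 bound=2 product=0
t=3: arr=0 -> substrate=4 bound=2 product=2
t=4: arr=0 -> substrate=4 bound=2 product=2
t=5: arr=1 -> substrate=5 bound=2 product=2
t=6: arr=2 -> substrate=5 bound=2 product=4
t=7: arr=2 -> substrate=7 bound=2 product=4
t=8: arr=2 -> substrate=9 bound=2 product=4
t=9: arr=1 -> substrate=8 bound=2 product=6
t=10: arr=1 -> substrate=9 bound=2 product=6
t=11: arr=1 -> substrate=10 bound=2 product=6
t=12: arr=0 -> substrate=8 bound=2 product=8
t=13: arr=1 -> substrate=9 bound=2 product=8

Answer: 2 2 2 2 2 2 2 2 2 2 2 2 2 2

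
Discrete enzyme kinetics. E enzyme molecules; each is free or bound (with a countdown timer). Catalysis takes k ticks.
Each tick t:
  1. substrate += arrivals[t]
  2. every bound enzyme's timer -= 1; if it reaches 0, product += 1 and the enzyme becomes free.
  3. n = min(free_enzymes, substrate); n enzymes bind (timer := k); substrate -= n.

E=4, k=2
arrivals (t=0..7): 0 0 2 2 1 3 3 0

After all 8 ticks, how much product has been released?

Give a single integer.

t=0: arr=0 -> substrate=0 bound=0 product=0
t=1: arr=0 -> substrate=0 bound=0 product=0
t=2: arr=2 -> substrate=0 bound=2 product=0
t=3: arr=2 -> substrate=0 bound=4 product=0
t=4: arr=1 -> substrate=0 bound=3 product=2
t=5: arr=3 -> substrate=0 bound=4 product=4
t=6: arr=3 -> substrate=2 bound=4 product=5
t=7: arr=0 -> substrate=0 bound=3 product=8

Answer: 8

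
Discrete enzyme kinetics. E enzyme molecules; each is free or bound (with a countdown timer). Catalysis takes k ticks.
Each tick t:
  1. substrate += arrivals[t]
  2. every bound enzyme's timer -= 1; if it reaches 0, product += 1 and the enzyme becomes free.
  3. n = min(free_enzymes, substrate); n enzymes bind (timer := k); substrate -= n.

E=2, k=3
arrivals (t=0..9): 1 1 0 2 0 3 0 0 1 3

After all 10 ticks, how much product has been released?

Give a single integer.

Answer: 5

Derivation:
t=0: arr=1 -> substrate=0 bound=1 product=0
t=1: arr=1 -> substrate=0 bound=2 product=0
t=2: arr=0 -> substrate=0 bound=2 product=0
t=3: arr=2 -> substrate=1 bound=2 product=1
t=4: arr=0 -> substrate=0 bound=2 product=2
t=5: arr=3 -> substrate=3 bound=2 product=2
t=6: arr=0 -> substrate=2 bound=2 product=3
t=7: arr=0 -> substrate=1 bound=2 product=4
t=8: arr=1 -> substrate=2 bound=2 product=4
t=9: arr=3 -> substrate=4 bound=2 product=5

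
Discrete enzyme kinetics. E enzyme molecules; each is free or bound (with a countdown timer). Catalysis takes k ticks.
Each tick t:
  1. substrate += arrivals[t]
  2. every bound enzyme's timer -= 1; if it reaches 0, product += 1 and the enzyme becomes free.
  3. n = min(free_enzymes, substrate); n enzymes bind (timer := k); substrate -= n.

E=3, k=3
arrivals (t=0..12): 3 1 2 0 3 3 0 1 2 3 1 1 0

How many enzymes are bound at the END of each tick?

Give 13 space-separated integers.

t=0: arr=3 -> substrate=0 bound=3 product=0
t=1: arr=1 -> substrate=1 bound=3 product=0
t=2: arr=2 -> substrate=3 bound=3 product=0
t=3: arr=0 -> substrate=0 bound=3 product=3
t=4: arr=3 -> substrate=3 bound=3 product=3
t=5: arr=3 -> substrate=6 bound=3 product=3
t=6: arr=0 -> substrate=3 bound=3 product=6
t=7: arr=1 -> substrate=4 bound=3 product=6
t=8: arr=2 -> substrate=6 bound=3 product=6
t=9: arr=3 -> substrate=6 bound=3 product=9
t=10: arr=1 -> substrate=7 bound=3 product=9
t=11: arr=1 -> substrate=8 bound=3 product=9
t=12: arr=0 -> substrate=5 bound=3 product=12

Answer: 3 3 3 3 3 3 3 3 3 3 3 3 3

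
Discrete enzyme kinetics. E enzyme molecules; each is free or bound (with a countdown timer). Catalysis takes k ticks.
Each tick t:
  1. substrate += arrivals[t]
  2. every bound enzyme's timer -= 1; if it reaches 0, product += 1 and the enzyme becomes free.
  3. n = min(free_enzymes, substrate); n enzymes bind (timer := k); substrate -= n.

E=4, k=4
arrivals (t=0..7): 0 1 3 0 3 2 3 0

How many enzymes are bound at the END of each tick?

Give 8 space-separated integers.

t=0: arr=0 -> substrate=0 bound=0 product=0
t=1: arr=1 -> substrate=0 bound=1 product=0
t=2: arr=3 -> substrate=0 bound=4 product=0
t=3: arr=0 -> substrate=0 bound=4 product=0
t=4: arr=3 -> substrate=3 bound=4 product=0
t=5: arr=2 -> substrate=4 bound=4 product=1
t=6: arr=3 -> substrate=4 bound=4 product=4
t=7: arr=0 -> substrate=4 bound=4 product=4

Answer: 0 1 4 4 4 4 4 4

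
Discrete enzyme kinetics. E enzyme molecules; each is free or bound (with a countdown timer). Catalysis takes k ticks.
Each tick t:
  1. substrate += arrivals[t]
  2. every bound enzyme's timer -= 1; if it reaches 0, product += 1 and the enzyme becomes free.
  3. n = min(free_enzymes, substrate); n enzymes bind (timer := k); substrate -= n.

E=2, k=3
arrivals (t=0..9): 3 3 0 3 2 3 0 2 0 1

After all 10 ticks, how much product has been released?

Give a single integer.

Answer: 6

Derivation:
t=0: arr=3 -> substrate=1 bound=2 product=0
t=1: arr=3 -> substrate=4 bound=2 product=0
t=2: arr=0 -> substrate=4 bound=2 product=0
t=3: arr=3 -> substrate=5 bound=2 product=2
t=4: arr=2 -> substrate=7 bound=2 product=2
t=5: arr=3 -> substrate=10 bound=2 product=2
t=6: arr=0 -> substrate=8 bound=2 product=4
t=7: arr=2 -> substrate=10 bound=2 product=4
t=8: arr=0 -> substrate=10 bound=2 product=4
t=9: arr=1 -> substrate=9 bound=2 product=6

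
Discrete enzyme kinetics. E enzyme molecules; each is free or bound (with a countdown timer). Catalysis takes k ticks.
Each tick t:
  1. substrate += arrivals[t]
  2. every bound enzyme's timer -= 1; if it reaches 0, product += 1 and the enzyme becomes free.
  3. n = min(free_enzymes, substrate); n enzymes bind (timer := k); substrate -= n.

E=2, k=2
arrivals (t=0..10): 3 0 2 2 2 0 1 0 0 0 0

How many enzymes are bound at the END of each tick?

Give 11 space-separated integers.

Answer: 2 2 2 2 2 2 2 2 2 2 0

Derivation:
t=0: arr=3 -> substrate=1 bound=2 product=0
t=1: arr=0 -> substrate=1 bound=2 product=0
t=2: arr=2 -> substrate=1 bound=2 product=2
t=3: arr=2 -> substrate=3 bound=2 product=2
t=4: arr=2 -> substrate=3 bound=2 product=4
t=5: arr=0 -> substrate=3 bound=2 product=4
t=6: arr=1 -> substrate=2 bound=2 product=6
t=7: arr=0 -> substrate=2 bound=2 product=6
t=8: arr=0 -> substrate=0 bound=2 product=8
t=9: arr=0 -> substrate=0 bound=2 product=8
t=10: arr=0 -> substrate=0 bound=0 product=10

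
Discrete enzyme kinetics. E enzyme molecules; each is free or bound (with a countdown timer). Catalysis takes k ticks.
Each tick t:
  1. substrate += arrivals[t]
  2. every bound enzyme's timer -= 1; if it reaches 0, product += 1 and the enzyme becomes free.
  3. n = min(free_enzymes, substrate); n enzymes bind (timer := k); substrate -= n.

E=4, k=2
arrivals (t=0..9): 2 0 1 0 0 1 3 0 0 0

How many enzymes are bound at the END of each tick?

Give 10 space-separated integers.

Answer: 2 2 1 1 0 1 4 3 0 0

Derivation:
t=0: arr=2 -> substrate=0 bound=2 product=0
t=1: arr=0 -> substrate=0 bound=2 product=0
t=2: arr=1 -> substrate=0 bound=1 product=2
t=3: arr=0 -> substrate=0 bound=1 product=2
t=4: arr=0 -> substrate=0 bound=0 product=3
t=5: arr=1 -> substrate=0 bound=1 product=3
t=6: arr=3 -> substrate=0 bound=4 product=3
t=7: arr=0 -> substrate=0 bound=3 product=4
t=8: arr=0 -> substrate=0 bound=0 product=7
t=9: arr=0 -> substrate=0 bound=0 product=7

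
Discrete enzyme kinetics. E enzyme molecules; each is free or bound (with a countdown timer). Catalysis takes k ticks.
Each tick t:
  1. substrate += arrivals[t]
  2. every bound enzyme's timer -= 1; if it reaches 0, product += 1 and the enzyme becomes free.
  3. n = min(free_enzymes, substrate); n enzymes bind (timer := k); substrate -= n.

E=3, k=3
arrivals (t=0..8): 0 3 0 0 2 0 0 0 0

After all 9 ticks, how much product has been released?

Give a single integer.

t=0: arr=0 -> substrate=0 bound=0 product=0
t=1: arr=3 -> substrate=0 bound=3 product=0
t=2: arr=0 -> substrate=0 bound=3 product=0
t=3: arr=0 -> substrate=0 bound=3 product=0
t=4: arr=2 -> substrate=0 bound=2 product=3
t=5: arr=0 -> substrate=0 bound=2 product=3
t=6: arr=0 -> substrate=0 bound=2 product=3
t=7: arr=0 -> substrate=0 bound=0 product=5
t=8: arr=0 -> substrate=0 bound=0 product=5

Answer: 5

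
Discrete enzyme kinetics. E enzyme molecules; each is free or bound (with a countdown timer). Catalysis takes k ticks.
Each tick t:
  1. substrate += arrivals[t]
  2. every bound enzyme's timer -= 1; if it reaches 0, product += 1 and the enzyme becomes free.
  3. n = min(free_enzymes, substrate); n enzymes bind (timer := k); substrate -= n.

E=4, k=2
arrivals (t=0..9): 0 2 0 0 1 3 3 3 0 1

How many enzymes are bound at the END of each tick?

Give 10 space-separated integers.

t=0: arr=0 -> substrate=0 bound=0 product=0
t=1: arr=2 -> substrate=0 bound=2 product=0
t=2: arr=0 -> substrate=0 bound=2 product=0
t=3: arr=0 -> substrate=0 bound=0 product=2
t=4: arr=1 -> substrate=0 bound=1 product=2
t=5: arr=3 -> substrate=0 bound=4 product=2
t=6: arr=3 -> substrate=2 bound=4 product=3
t=7: arr=3 -> substrate=2 bound=4 product=6
t=8: arr=0 -> substrate=1 bound=4 product=7
t=9: arr=1 -> substrate=0 bound=3 product=10

Answer: 0 2 2 0 1 4 4 4 4 3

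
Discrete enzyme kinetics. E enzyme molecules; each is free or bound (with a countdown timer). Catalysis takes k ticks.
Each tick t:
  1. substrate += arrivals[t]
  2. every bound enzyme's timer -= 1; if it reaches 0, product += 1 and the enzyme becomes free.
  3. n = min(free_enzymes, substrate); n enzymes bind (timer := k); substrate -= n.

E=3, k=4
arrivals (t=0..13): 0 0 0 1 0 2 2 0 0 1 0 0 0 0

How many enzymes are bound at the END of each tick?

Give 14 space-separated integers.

t=0: arr=0 -> substrate=0 bound=0 product=0
t=1: arr=0 -> substrate=0 bound=0 product=0
t=2: arr=0 -> substrate=0 bound=0 product=0
t=3: arr=1 -> substrate=0 bound=1 product=0
t=4: arr=0 -> substrate=0 bound=1 product=0
t=5: arr=2 -> substrate=0 bound=3 product=0
t=6: arr=2 -> substrate=2 bound=3 product=0
t=7: arr=0 -> substrate=1 bound=3 product=1
t=8: arr=0 -> substrate=1 bound=3 product=1
t=9: arr=1 -> substrate=0 bound=3 product=3
t=10: arr=0 -> substrate=0 bound=3 product=3
t=11: arr=0 -> substrate=0 bound=2 product=4
t=12: arr=0 -> substrate=0 bound=2 product=4
t=13: arr=0 -> substrate=0 bound=0 product=6

Answer: 0 0 0 1 1 3 3 3 3 3 3 2 2 0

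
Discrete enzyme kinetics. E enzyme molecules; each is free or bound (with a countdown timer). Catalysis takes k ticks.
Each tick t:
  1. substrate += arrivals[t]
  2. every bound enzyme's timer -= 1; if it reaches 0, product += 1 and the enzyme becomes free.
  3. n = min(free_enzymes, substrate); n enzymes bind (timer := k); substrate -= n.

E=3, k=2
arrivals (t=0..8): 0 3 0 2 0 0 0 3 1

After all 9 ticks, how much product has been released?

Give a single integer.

t=0: arr=0 -> substrate=0 bound=0 product=0
t=1: arr=3 -> substrate=0 bound=3 product=0
t=2: arr=0 -> substrate=0 bound=3 product=0
t=3: arr=2 -> substrate=0 bound=2 product=3
t=4: arr=0 -> substrate=0 bound=2 product=3
t=5: arr=0 -> substrate=0 bound=0 product=5
t=6: arr=0 -> substrate=0 bound=0 product=5
t=7: arr=3 -> substrate=0 bound=3 product=5
t=8: arr=1 -> substrate=1 bound=3 product=5

Answer: 5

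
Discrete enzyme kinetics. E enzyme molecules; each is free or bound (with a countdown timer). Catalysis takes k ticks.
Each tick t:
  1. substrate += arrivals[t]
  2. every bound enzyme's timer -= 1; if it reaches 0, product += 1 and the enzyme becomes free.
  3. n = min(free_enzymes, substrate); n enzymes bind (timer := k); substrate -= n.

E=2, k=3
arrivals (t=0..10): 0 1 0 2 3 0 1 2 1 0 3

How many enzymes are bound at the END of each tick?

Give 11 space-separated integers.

t=0: arr=0 -> substrate=0 bound=0 product=0
t=1: arr=1 -> substrate=0 bound=1 product=0
t=2: arr=0 -> substrate=0 bound=1 product=0
t=3: arr=2 -> substrate=1 bound=2 product=0
t=4: arr=3 -> substrate=3 bound=2 product=1
t=5: arr=0 -> substrate=3 bound=2 product=1
t=6: arr=1 -> substrate=3 bound=2 product=2
t=7: arr=2 -> substrate=4 bound=2 product=3
t=8: arr=1 -> substrate=5 bound=2 product=3
t=9: arr=0 -> substrate=4 bound=2 product=4
t=10: arr=3 -> substrate=6 bound=2 product=5

Answer: 0 1 1 2 2 2 2 2 2 2 2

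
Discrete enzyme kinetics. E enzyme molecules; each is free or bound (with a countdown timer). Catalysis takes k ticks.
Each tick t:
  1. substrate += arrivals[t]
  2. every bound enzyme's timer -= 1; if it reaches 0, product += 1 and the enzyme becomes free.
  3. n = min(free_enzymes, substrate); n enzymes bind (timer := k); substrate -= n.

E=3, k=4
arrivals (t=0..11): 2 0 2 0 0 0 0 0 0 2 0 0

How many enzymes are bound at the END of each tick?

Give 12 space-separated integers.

Answer: 2 2 3 3 2 2 1 1 0 2 2 2

Derivation:
t=0: arr=2 -> substrate=0 bound=2 product=0
t=1: arr=0 -> substrate=0 bound=2 product=0
t=2: arr=2 -> substrate=1 bound=3 product=0
t=3: arr=0 -> substrate=1 bound=3 product=0
t=4: arr=0 -> substrate=0 bound=2 product=2
t=5: arr=0 -> substrate=0 bound=2 product=2
t=6: arr=0 -> substrate=0 bound=1 product=3
t=7: arr=0 -> substrate=0 bound=1 product=3
t=8: arr=0 -> substrate=0 bound=0 product=4
t=9: arr=2 -> substrate=0 bound=2 product=4
t=10: arr=0 -> substrate=0 bound=2 product=4
t=11: arr=0 -> substrate=0 bound=2 product=4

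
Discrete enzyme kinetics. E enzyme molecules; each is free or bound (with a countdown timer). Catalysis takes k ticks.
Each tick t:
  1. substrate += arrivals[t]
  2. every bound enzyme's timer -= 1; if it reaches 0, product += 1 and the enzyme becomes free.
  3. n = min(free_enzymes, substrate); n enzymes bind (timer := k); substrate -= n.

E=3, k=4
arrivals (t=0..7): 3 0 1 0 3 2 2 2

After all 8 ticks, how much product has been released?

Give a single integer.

Answer: 3

Derivation:
t=0: arr=3 -> substrate=0 bound=3 product=0
t=1: arr=0 -> substrate=0 bound=3 product=0
t=2: arr=1 -> substrate=1 bound=3 product=0
t=3: arr=0 -> substrate=1 bound=3 product=0
t=4: arr=3 -> substrate=1 bound=3 product=3
t=5: arr=2 -> substrate=3 bound=3 product=3
t=6: arr=2 -> substrate=5 bound=3 product=3
t=7: arr=2 -> substrate=7 bound=3 product=3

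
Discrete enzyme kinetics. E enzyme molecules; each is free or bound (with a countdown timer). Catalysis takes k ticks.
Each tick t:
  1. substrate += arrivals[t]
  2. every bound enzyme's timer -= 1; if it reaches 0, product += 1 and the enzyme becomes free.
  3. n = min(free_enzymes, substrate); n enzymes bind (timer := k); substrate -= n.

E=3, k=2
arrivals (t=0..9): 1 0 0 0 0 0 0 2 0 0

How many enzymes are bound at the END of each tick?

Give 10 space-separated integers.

Answer: 1 1 0 0 0 0 0 2 2 0

Derivation:
t=0: arr=1 -> substrate=0 bound=1 product=0
t=1: arr=0 -> substrate=0 bound=1 product=0
t=2: arr=0 -> substrate=0 bound=0 product=1
t=3: arr=0 -> substrate=0 bound=0 product=1
t=4: arr=0 -> substrate=0 bound=0 product=1
t=5: arr=0 -> substrate=0 bound=0 product=1
t=6: arr=0 -> substrate=0 bound=0 product=1
t=7: arr=2 -> substrate=0 bound=2 product=1
t=8: arr=0 -> substrate=0 bound=2 product=1
t=9: arr=0 -> substrate=0 bound=0 product=3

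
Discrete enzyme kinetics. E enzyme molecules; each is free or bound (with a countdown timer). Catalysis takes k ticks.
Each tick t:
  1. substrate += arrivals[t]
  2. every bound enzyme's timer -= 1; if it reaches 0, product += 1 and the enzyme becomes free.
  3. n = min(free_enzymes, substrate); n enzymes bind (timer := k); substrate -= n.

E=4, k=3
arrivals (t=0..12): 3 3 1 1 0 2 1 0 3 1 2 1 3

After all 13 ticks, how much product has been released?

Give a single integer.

Answer: 15

Derivation:
t=0: arr=3 -> substrate=0 bound=3 product=0
t=1: arr=3 -> substrate=2 bound=4 product=0
t=2: arr=1 -> substrate=3 bound=4 product=0
t=3: arr=1 -> substrate=1 bound=4 product=3
t=4: arr=0 -> substrate=0 bound=4 product=4
t=5: arr=2 -> substrate=2 bound=4 product=4
t=6: arr=1 -> substrate=0 bound=4 product=7
t=7: arr=0 -> substrate=0 bound=3 product=8
t=8: arr=3 -> substrate=2 bound=4 product=8
t=9: arr=1 -> substrate=0 bound=4 product=11
t=10: arr=2 -> substrate=2 bound=4 product=11
t=11: arr=1 -> substrate=2 bound=4 product=12
t=12: arr=3 -> substrate=2 bound=4 product=15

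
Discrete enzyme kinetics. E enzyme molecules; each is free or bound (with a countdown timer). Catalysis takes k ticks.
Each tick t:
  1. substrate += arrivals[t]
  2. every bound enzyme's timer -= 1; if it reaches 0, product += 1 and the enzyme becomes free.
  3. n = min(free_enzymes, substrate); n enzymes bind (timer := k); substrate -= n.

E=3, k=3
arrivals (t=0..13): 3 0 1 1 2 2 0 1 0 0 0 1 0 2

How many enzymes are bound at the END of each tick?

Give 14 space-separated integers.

t=0: arr=3 -> substrate=0 bound=3 product=0
t=1: arr=0 -> substrate=0 bound=3 product=0
t=2: arr=1 -> substrate=1 bound=3 product=0
t=3: arr=1 -> substrate=0 bound=2 product=3
t=4: arr=2 -> substrate=1 bound=3 product=3
t=5: arr=2 -> substrate=3 bound=3 product=3
t=6: arr=0 -> substrate=1 bound=3 product=5
t=7: arr=1 -> substrate=1 bound=3 product=6
t=8: arr=0 -> substrate=1 bound=3 product=6
t=9: arr=0 -> substrate=0 bound=2 product=8
t=10: arr=0 -> substrate=0 bound=1 product=9
t=11: arr=1 -> substrate=0 bound=2 product=9
t=12: arr=0 -> substrate=0 bound=1 product=10
t=13: arr=2 -> substrate=0 bound=3 product=10

Answer: 3 3 3 2 3 3 3 3 3 2 1 2 1 3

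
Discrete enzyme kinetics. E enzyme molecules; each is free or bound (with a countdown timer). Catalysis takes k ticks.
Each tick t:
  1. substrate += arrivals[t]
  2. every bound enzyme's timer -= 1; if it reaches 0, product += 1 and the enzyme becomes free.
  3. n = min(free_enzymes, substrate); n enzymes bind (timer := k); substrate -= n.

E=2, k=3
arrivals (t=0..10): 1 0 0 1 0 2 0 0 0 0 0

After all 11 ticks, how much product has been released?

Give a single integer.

t=0: arr=1 -> substrate=0 bound=1 product=0
t=1: arr=0 -> substrate=0 bound=1 product=0
t=2: arr=0 -> substrate=0 bound=1 product=0
t=3: arr=1 -> substrate=0 bound=1 product=1
t=4: arr=0 -> substrate=0 bound=1 product=1
t=5: arr=2 -> substrate=1 bound=2 product=1
t=6: arr=0 -> substrate=0 bound=2 product=2
t=7: arr=0 -> substrate=0 bound=2 product=2
t=8: arr=0 -> substrate=0 bound=1 product=3
t=9: arr=0 -> substrate=0 bound=0 product=4
t=10: arr=0 -> substrate=0 bound=0 product=4

Answer: 4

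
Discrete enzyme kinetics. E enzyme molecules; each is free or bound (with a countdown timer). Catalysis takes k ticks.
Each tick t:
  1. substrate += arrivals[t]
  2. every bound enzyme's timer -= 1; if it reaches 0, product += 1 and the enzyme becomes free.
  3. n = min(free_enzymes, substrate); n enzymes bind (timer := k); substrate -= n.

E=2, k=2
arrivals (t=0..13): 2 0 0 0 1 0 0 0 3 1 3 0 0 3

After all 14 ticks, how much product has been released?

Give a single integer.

Answer: 7

Derivation:
t=0: arr=2 -> substrate=0 bound=2 product=0
t=1: arr=0 -> substrate=0 bound=2 product=0
t=2: arr=0 -> substrate=0 bound=0 product=2
t=3: arr=0 -> substrate=0 bound=0 product=2
t=4: arr=1 -> substrate=0 bound=1 product=2
t=5: arr=0 -> substrate=0 bound=1 product=2
t=6: arr=0 -> substrate=0 bound=0 product=3
t=7: arr=0 -> substrate=0 bound=0 product=3
t=8: arr=3 -> substrate=1 bound=2 product=3
t=9: arr=1 -> substrate=2 bound=2 product=3
t=10: arr=3 -> substrate=3 bound=2 product=5
t=11: arr=0 -> substrate=3 bound=2 product=5
t=12: arr=0 -> substrate=1 bound=2 product=7
t=13: arr=3 -> substrate=4 bound=2 product=7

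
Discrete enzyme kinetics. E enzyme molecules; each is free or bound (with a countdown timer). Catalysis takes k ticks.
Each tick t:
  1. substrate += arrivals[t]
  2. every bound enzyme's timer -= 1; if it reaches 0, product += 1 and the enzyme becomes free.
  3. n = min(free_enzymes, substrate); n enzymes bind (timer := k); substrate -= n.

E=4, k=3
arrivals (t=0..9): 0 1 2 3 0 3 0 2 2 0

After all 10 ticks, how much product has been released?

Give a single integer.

t=0: arr=0 -> substrate=0 bound=0 product=0
t=1: arr=1 -> substrate=0 bound=1 product=0
t=2: arr=2 -> substrate=0 bound=3 product=0
t=3: arr=3 -> substrate=2 bound=4 product=0
t=4: arr=0 -> substrate=1 bound=4 product=1
t=5: arr=3 -> substrate=2 bound=4 product=3
t=6: arr=0 -> substrate=1 bound=4 product=4
t=7: arr=2 -> substrate=2 bound=4 product=5
t=8: arr=2 -> substrate=2 bound=4 product=7
t=9: arr=0 -> substrate=1 bound=4 product=8

Answer: 8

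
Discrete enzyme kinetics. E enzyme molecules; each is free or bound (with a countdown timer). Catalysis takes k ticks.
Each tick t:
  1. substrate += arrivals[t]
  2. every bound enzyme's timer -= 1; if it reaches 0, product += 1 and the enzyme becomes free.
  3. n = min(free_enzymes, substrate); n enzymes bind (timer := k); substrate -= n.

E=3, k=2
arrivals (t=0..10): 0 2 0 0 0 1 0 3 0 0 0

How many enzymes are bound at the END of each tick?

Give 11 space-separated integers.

Answer: 0 2 2 0 0 1 1 3 3 0 0

Derivation:
t=0: arr=0 -> substrate=0 bound=0 product=0
t=1: arr=2 -> substrate=0 bound=2 product=0
t=2: arr=0 -> substrate=0 bound=2 product=0
t=3: arr=0 -> substrate=0 bound=0 product=2
t=4: arr=0 -> substrate=0 bound=0 product=2
t=5: arr=1 -> substrate=0 bound=1 product=2
t=6: arr=0 -> substrate=0 bound=1 product=2
t=7: arr=3 -> substrate=0 bound=3 product=3
t=8: arr=0 -> substrate=0 bound=3 product=3
t=9: arr=0 -> substrate=0 bound=0 product=6
t=10: arr=0 -> substrate=0 bound=0 product=6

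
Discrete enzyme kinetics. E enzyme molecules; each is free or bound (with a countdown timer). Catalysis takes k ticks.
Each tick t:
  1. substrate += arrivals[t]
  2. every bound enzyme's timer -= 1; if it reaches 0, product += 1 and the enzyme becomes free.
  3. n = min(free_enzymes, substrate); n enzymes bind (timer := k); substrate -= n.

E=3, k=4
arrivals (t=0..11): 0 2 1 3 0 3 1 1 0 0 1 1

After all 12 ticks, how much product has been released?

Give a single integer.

t=0: arr=0 -> substrate=0 bound=0 product=0
t=1: arr=2 -> substrate=0 bound=2 product=0
t=2: arr=1 -> substrate=0 bound=3 product=0
t=3: arr=3 -> substrate=3 bound=3 product=0
t=4: arr=0 -> substrate=3 bound=3 product=0
t=5: arr=3 -> substrate=4 bound=3 product=2
t=6: arr=1 -> substrate=4 bound=3 product=3
t=7: arr=1 -> substrate=5 bound=3 product=3
t=8: arr=0 -> substrate=5 bound=3 product=3
t=9: arr=0 -> substrate=3 bound=3 product=5
t=10: arr=1 -> substrate=3 bound=3 product=6
t=11: arr=1 -> substrate=4 bound=3 product=6

Answer: 6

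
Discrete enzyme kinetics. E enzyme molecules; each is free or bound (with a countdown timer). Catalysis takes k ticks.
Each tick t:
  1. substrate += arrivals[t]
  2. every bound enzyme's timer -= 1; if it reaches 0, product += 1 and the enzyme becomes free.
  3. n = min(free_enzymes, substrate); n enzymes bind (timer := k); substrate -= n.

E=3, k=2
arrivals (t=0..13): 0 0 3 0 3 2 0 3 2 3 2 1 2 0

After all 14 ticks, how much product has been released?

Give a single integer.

t=0: arr=0 -> substrate=0 bound=0 product=0
t=1: arr=0 -> substrate=0 bound=0 product=0
t=2: arr=3 -> substrate=0 bound=3 product=0
t=3: arr=0 -> substrate=0 bound=3 product=0
t=4: arr=3 -> substrate=0 bound=3 product=3
t=5: arr=2 -> substrate=2 bound=3 product=3
t=6: arr=0 -> substrate=0 bound=2 product=6
t=7: arr=3 -> substrate=2 bound=3 product=6
t=8: arr=2 -> substrate=2 bound=3 product=8
t=9: arr=3 -> substrate=4 bound=3 product=9
t=10: arr=2 -> substrate=4 bound=3 product=11
t=11: arr=1 -> substrate=4 bound=3 product=12
t=12: arr=2 -> substrate=4 bound=3 product=14
t=13: arr=0 -> substrate=3 bound=3 product=15

Answer: 15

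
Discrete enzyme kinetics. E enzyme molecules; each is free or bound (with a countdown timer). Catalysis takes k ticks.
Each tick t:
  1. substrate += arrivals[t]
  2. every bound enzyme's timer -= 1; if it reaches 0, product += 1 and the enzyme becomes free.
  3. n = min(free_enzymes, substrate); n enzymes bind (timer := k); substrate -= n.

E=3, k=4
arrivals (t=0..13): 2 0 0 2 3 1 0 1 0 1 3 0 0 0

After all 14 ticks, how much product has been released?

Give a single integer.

t=0: arr=2 -> substrate=0 bound=2 product=0
t=1: arr=0 -> substrate=0 bound=2 product=0
t=2: arr=0 -> substrate=0 bound=2 product=0
t=3: arr=2 -> substrate=1 bound=3 product=0
t=4: arr=3 -> substrate=2 bound=3 product=2
t=5: arr=1 -> substrate=3 bound=3 product=2
t=6: arr=0 -> substrate=3 bound=3 product=2
t=7: arr=1 -> substrate=3 bound=3 product=3
t=8: arr=0 -> substrate=1 bound=3 product=5
t=9: arr=1 -> substrate=2 bound=3 product=5
t=10: arr=3 -> substrate=5 bound=3 product=5
t=11: arr=0 -> substrate=4 bound=3 product=6
t=12: arr=0 -> substrate=2 bound=3 product=8
t=13: arr=0 -> substrate=2 bound=3 product=8

Answer: 8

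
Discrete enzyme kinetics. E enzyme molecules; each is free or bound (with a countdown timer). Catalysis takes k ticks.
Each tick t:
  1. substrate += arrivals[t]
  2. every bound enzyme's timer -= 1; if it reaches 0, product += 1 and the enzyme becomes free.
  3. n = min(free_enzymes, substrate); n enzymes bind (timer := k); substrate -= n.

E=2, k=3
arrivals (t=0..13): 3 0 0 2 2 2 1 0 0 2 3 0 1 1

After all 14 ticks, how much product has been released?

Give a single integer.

Answer: 8

Derivation:
t=0: arr=3 -> substrate=1 bound=2 product=0
t=1: arr=0 -> substrate=1 bound=2 product=0
t=2: arr=0 -> substrate=1 bound=2 product=0
t=3: arr=2 -> substrate=1 bound=2 product=2
t=4: arr=2 -> substrate=3 bound=2 product=2
t=5: arr=2 -> substrate=5 bound=2 product=2
t=6: arr=1 -> substrate=4 bound=2 product=4
t=7: arr=0 -> substrate=4 bound=2 product=4
t=8: arr=0 -> substrate=4 bound=2 product=4
t=9: arr=2 -> substrate=4 bound=2 product=6
t=10: arr=3 -> substrate=7 bound=2 product=6
t=11: arr=0 -> substrate=7 bound=2 product=6
t=12: arr=1 -> substrate=6 bound=2 product=8
t=13: arr=1 -> substrate=7 bound=2 product=8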